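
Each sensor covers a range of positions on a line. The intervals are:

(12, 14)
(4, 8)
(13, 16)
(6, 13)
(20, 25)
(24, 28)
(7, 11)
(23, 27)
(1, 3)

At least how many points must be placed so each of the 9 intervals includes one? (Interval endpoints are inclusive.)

4

By right end: [1,3]  [4,8]  [7,11]  [6,13]  [12,14]  [13,16]  [20,25]  [23,27]  [24,28]
[1,3] uncovered → point at 3; [4,8] uncovered → point at 8; [12,14] uncovered → point at 14; [20,25] uncovered → point at 25.
Points: 3, 8, 14, 25 (4 total).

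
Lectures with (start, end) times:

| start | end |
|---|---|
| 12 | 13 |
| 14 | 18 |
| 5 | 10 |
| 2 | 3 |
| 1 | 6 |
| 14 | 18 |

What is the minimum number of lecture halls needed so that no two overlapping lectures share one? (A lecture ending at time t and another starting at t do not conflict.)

2

The answer is the maximum number of intervals overlapping at any instant.
starts: [1, 2, 5, 12, 14, 14]
ends:   [3, 6, 10, 13, 18, 18]
s1→1 s2→2  — peak 2.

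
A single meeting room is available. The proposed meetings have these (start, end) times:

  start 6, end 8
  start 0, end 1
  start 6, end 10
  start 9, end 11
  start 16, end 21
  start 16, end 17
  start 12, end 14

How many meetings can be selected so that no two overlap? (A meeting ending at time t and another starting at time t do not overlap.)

Sort by end time and greedily take each interval whose start is ≥ the last chosen end.
By end time: (0,1), (6,8), (6,10), (9,11), (12,14), (16,17), (16,21).
Pick (0,1); next start ≥ 1 → (6,8); next start ≥ 8 → (9,11); next start ≥ 11 → (12,14); next start ≥ 14 → (16,17).
Selected 5 meetings.

5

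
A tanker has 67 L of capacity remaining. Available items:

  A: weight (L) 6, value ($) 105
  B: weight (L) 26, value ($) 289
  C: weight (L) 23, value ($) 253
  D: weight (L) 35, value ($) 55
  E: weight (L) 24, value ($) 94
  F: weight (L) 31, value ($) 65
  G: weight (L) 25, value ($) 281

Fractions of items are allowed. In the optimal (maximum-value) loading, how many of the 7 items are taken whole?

3

Greedy by value/weight ratio, highest first.
Ratios (sorted): A 17.50, G 11.24, B 11.12, C 11.00, E 3.92, F 2.10, D 1.57
take A (6 @ 105); take G (25 @ 281); take B (26 @ 289); take 10/23 of C → 110.00. Capacity used 67/67.
3 item(s) taken whole; one partial (take 10/23 of C).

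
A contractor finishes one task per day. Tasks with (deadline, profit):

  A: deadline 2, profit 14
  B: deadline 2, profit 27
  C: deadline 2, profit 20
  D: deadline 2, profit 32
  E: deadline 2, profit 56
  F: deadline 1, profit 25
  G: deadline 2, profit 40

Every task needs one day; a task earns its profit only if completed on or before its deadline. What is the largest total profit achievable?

Take jobs in profit order; each goes to the latest open slot no later than its deadline.
By profit: E(d2,56), G(d2,40), D(d2,32), B(d2,27), F(d1,25), C(d2,20), A(d2,14)
E→slot 2; G→slot 1; D skipped; B skipped; F skipped; C skipped; A skipped.
Profit = 40 + 56 = 96

96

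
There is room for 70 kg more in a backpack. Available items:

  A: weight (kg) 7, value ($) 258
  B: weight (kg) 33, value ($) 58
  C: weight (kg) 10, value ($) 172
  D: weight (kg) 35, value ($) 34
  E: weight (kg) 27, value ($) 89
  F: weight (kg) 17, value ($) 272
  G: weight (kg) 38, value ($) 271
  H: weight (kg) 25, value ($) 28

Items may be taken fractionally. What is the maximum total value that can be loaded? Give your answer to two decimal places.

958.74

Ratios (sorted): A 36.86, C 17.20, F 16.00, G 7.13, E 3.30, B 1.76, H 1.12, D 0.97
take A (7 @ 258); take C (10 @ 172); take F (17 @ 272); take 36/38 of G → 256.74. Capacity used 70/70.
Total value = 958.74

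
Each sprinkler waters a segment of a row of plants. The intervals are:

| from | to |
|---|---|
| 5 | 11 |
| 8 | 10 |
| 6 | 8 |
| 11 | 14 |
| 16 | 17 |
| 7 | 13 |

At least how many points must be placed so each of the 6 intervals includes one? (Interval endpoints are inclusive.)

Sort by right endpoint; whenever an interval is uncovered, place a point at its right end.
By right end: [6,8]  [8,10]  [5,11]  [7,13]  [11,14]  [16,17]
[6,8] uncovered → point at 8; [11,14] uncovered → point at 14; [16,17] uncovered → point at 17.
Points: 8, 14, 17 (3 total).

3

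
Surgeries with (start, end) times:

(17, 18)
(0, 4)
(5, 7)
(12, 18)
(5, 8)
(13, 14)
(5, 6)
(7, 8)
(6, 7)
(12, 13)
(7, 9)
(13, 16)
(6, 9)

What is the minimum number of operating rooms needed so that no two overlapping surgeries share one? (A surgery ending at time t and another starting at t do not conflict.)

4

Count concurrent intervals with a sweep; the peak is the room count.
Events (time:±→running): 0:+→1 4:-→0 5:+→1 5:+→2 5:+→3 6:-→2 6:+→3 6:+→4 … peak 4.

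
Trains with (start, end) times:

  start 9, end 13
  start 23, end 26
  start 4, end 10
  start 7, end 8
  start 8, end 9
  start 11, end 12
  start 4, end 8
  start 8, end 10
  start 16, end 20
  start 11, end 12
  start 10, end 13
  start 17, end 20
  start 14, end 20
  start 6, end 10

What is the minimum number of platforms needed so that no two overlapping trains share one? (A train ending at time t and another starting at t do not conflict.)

4

Count concurrent intervals with a sweep; the peak is the room count.
Events (time:±→running): 4:+→1 4:+→2 6:+→3 7:+→4 … peak 4.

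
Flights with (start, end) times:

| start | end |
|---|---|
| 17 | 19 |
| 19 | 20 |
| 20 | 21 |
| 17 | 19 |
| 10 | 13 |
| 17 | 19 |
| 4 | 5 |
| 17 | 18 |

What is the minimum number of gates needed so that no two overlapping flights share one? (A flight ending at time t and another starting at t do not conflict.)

4

starts: [4, 10, 17, 17, 17, 17, 19, 20]
ends:   [5, 13, 18, 19, 19, 19, 20, 21]
s4→1 e5→0 s10→1 e13→0 s17→1 s17→2 s17→3 s17→4  — peak 4.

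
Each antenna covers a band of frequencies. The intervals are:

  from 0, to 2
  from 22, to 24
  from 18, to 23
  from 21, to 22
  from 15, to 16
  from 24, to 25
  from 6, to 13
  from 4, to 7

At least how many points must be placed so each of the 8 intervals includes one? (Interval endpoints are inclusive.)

5

Sort by right endpoint; whenever an interval is uncovered, place a point at its right end.
By right end: [0,2]  [4,7]  [6,13]  [15,16]  [21,22]  [18,23]  [22,24]  [24,25]
[0,2] uncovered → point at 2; [4,7] uncovered → point at 7; [15,16] uncovered → point at 16; [21,22] uncovered → point at 22; [24,25] uncovered → point at 25.
Points: 2, 7, 16, 22, 25 (5 total).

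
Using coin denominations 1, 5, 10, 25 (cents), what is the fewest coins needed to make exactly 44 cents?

Greedy: take as many of the largest coin as possible, then repeat with the remainder.
44 = 1×25 + 1×10 + 1×5 + 4×1
Total coins = 1 + 1 + 1 + 4 = 7

7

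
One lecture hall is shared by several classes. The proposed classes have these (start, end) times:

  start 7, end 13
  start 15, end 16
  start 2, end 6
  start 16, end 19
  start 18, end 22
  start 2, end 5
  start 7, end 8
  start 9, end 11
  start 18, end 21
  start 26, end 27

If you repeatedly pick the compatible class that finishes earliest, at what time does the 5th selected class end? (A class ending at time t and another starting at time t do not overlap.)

19

Greedy by earliest finish: after sorting by end time, pick each interval compatible with the last pick.
By end time: (2,5), (2,6), (7,8), (9,11), (7,13), (15,16), (16,19), (18,21), (18,22), (26,27).
Pick (2,5); next start ≥ 5 → (7,8); next start ≥ 8 → (9,11); next start ≥ 11 → (15,16); next start ≥ 16 → (16,19); next start ≥ 19 → (26,27).
Selected: (2,5) (7,8) (9,11) (15,16) (16,19) (26,27)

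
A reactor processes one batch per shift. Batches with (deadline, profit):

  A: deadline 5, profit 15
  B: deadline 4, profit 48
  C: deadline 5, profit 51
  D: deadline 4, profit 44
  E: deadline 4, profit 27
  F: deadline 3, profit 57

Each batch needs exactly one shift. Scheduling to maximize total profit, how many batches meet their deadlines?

By profit: F(d3,57), C(d5,51), B(d4,48), D(d4,44), E(d4,27), A(d5,15)
F→slot 3; C→slot 5; B→slot 4; D→slot 2; E→slot 1; A skipped.
5 of 6 scheduled.

5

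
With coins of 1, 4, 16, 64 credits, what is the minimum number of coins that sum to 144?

144 − 2×64→16 − 1×16→0
Total coins = 2 + 1 = 3

3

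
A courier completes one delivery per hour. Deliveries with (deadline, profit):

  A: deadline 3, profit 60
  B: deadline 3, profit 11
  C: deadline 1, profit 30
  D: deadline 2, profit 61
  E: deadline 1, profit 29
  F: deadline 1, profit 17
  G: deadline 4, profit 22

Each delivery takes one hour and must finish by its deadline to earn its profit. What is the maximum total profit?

173

Take jobs in profit order; each goes to the latest open slot no later than its deadline.
By profit: D(d2,61), A(d3,60), C(d1,30), E(d1,29), G(d4,22), F(d1,17), B(d3,11)
D→slot 2; A→slot 3; C→slot 1; E skipped; G→slot 4; F skipped; B skipped.
Profit = 30 + 61 + 60 + 22 = 173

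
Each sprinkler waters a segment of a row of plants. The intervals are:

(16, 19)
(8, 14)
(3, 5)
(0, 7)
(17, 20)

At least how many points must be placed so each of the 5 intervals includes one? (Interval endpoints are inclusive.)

3

Sort by right endpoint; whenever an interval is uncovered, place a point at its right end.
By right end: [3,5]  [0,7]  [8,14]  [16,19]  [17,20]
[3,5] uncovered → point at 5; [8,14] uncovered → point at 14; [16,19] uncovered → point at 19.
Points: 5, 14, 19 (3 total).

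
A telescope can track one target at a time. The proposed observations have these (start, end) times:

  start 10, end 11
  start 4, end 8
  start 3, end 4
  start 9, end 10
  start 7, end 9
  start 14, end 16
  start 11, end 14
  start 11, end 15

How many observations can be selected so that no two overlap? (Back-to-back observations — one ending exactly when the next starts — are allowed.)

6

Sorted by end: (3,4)  (4,8)  (7,9)  (9,10)  (10,11)  (11,14)  (11,15)  (14,16)
take (3,4); take (4,8); take (9,10); take (10,11); take (11,14); take (14,16).
Selected 6 observations.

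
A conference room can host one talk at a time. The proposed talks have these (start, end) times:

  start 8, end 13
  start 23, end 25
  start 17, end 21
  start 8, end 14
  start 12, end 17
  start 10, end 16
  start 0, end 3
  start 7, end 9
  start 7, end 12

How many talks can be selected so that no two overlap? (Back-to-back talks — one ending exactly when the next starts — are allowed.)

5

Order by finish time; keep every interval that doesn't clash with the previous kept one.
By end time: (0,3), (7,9), (7,12), (8,13), (8,14), (10,16), (12,17), (17,21), (23,25).
Pick (0,3); next start ≥ 3 → (7,9); next start ≥ 9 → (10,16); next start ≥ 16 → (17,21); next start ≥ 21 → (23,25).
Selected 5 talks.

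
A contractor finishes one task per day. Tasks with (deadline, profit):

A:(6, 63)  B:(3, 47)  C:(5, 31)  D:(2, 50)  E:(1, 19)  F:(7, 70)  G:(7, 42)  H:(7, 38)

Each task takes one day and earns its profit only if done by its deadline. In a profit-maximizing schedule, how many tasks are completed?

7

Sort by profit descending; place each in the latest free slot ≤ its deadline.
Profit order: F=70 A=63 D=50 B=47 G=42 H=38 C=31 E=19
Assign: F→slot 7, A→slot 6, D→slot 2, B→slot 3, G→slot 5, H→slot 4, C→slot 1, E skipped.
Slots: [1:C] [2:D] [3:B] [4:H] [5:G] [6:A] [7:F]
7 of 8 scheduled.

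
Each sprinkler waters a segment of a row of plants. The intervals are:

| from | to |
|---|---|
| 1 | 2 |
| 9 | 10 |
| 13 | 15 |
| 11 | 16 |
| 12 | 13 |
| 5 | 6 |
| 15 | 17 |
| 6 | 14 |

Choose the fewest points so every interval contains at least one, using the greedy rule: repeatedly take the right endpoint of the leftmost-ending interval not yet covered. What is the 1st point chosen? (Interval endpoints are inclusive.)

Sorted: [1,2] [5,6] [9,10] [12,13] [6,14] [13,15] [11,16] [15,17]
{[1,2]} hit by 2; {[5,6]} hit by 6; {[9,10]} hit by 10; {[12,13],[6,14],[13,15],[11,16]} hit by 13; {[15,17]} hit by 17.
Points: 2, 6, 10, 13, 17 (5 total).

2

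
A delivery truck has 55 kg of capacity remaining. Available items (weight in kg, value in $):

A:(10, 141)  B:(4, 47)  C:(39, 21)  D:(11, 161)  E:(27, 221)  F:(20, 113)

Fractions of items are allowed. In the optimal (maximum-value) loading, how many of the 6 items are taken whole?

4

Order: D (161/11=14.64) > A (141/10=14.10) > B (47/4=11.75) > E (221/27=8.19) > F (113/20=5.65) > C (21/39=0.54)
Fill: take D (11 @ 161) → take A (10 @ 141) → take B (4 @ 47) → take E (27 @ 221) → take 3/20 of F → 16.95; 55/55 used.
4 item(s) taken whole; one partial (take 3/20 of F).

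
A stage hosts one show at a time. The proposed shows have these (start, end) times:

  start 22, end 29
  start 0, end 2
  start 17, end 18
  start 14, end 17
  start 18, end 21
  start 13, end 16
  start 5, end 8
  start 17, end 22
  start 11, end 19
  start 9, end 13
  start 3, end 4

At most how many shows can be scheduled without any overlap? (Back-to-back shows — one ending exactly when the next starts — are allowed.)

Sorted by end: (0,2)  (3,4)  (5,8)  (9,13)  (13,16)  (14,17)  (17,18)  (11,19)  (18,21)  (17,22)  (22,29)
take (0,2); take (3,4); take (5,8); take (9,13); take (13,16); skip (14,17); take (17,18); skip (11,19); take (18,21); take (22,29).
Selected 8 shows.

8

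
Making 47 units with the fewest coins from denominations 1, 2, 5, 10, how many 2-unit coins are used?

Use the largest denomination that fits, subtract, and repeat.
47 − 4×10→7 − 1×5→2 − 1×2→0
Count of 2: 1

1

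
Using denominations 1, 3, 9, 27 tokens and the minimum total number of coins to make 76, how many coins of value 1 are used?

76 − 2×27→22 − 2×9→4 − 1×3→1 − 1×1→0
Count of 1: 1

1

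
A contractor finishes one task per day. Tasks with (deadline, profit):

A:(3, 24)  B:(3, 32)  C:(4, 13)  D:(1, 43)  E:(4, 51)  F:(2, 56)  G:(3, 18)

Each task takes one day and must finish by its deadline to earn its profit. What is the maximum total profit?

182

Take jobs in profit order; each goes to the latest open slot no later than its deadline.
By profit: F(d2,56), E(d4,51), D(d1,43), B(d3,32), A(d3,24), G(d3,18), C(d4,13)
F→slot 2; E→slot 4; D→slot 1; B→slot 3; A skipped; G skipped; C skipped.
Profit = 43 + 56 + 32 + 51 = 182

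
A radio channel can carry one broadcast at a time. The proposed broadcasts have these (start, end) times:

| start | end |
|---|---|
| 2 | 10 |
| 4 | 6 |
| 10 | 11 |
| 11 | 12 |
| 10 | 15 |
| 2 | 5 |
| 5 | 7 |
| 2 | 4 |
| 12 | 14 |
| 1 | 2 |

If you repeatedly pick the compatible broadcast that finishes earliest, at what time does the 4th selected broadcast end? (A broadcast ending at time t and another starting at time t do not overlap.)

11

Greedy by earliest finish: after sorting by end time, pick each interval compatible with the last pick.
Sorted by end: (1,2)  (2,4)  (2,5)  (4,6)  (5,7)  (2,10)  (10,11)  (11,12)  (12,14)  (10,15)
take (1,2); take (2,4); take (4,6); take (10,11); take (11,12); take (12,14).
Selected: (1,2) (2,4) (4,6) (10,11) (11,12) (12,14)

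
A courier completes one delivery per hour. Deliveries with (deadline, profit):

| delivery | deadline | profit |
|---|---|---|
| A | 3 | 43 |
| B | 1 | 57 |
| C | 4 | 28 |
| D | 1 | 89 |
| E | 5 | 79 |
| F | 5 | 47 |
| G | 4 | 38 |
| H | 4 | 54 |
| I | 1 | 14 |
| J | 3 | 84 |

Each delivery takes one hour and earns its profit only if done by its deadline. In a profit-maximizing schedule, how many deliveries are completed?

Sort by profit descending; place each in the latest free slot ≤ its deadline.
Profit order: D=89 J=84 E=79 B=57 H=54 F=47 A=43 G=38 C=28 I=14
Assign: D→slot 1, J→slot 3, E→slot 5, B skipped, H→slot 4, F→slot 2, A skipped, G skipped, C skipped, I skipped.
Slots: [1:D] [2:F] [3:J] [4:H] [5:E]
5 of 10 scheduled.

5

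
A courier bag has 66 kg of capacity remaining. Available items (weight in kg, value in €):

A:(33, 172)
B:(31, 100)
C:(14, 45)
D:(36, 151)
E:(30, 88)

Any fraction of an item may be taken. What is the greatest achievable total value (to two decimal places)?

Ratios (sorted): A 5.21, D 4.19, B 3.23, C 3.21, E 2.93
take A (33 @ 172); take 33/36 of D → 138.42. Capacity used 66/66.
Total value = 310.42

310.42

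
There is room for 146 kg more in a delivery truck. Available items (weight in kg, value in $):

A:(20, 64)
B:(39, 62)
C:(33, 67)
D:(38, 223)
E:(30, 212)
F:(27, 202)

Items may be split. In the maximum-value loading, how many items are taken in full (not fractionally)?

Sort by value per unit weight and fill in that order.
Order: F (202/27=7.48) > E (212/30=7.07) > D (223/38=5.87) > A (64/20=3.20) > C (67/33=2.03) > B (62/39=1.59)
Fill: take F (27 @ 202) → take E (30 @ 212) → take D (38 @ 223) → take A (20 @ 64) → take 31/33 of C → 62.94; 146/146 used.
4 item(s) taken whole; one partial (take 31/33 of C).

4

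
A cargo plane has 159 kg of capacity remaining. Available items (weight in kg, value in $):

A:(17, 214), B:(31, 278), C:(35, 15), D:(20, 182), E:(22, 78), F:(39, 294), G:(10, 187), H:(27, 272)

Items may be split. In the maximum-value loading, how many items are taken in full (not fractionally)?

6

Order: G (187/10=18.70) > A (214/17=12.59) > H (272/27=10.07) > D (182/20=9.10) > B (278/31=8.97) > F (294/39=7.54) > E (78/22=3.55) > C (15/35=0.43)
Fill: take G (10 @ 187) → take A (17 @ 214) → take H (27 @ 272) → take D (20 @ 182) → take B (31 @ 278) → take F (39 @ 294) → take 15/22 of E → 53.18; 159/159 used.
6 item(s) taken whole; one partial (take 15/22 of E).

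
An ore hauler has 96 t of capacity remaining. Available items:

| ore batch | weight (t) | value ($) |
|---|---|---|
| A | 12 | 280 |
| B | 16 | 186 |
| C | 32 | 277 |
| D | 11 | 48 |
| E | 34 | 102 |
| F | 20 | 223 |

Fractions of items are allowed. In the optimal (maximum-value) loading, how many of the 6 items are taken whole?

Greedy by value/weight ratio, highest first.
Order: A (280/12=23.33) > B (186/16=11.62) > F (223/20=11.15) > C (277/32=8.66) > D (48/11=4.36) > E (102/34=3.00)
Fill: take A (12 @ 280) → take B (16 @ 186) → take F (20 @ 223) → take C (32 @ 277) → take D (11 @ 48) → take 5/34 of E → 15.00; 96/96 used.
5 item(s) taken whole; one partial (take 5/34 of E).

5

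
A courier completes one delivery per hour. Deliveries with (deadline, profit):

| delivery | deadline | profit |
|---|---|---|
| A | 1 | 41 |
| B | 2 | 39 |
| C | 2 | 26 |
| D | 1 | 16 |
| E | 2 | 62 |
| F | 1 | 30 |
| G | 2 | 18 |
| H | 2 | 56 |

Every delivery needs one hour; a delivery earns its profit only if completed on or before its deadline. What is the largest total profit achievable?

118

Sort by profit descending; place each in the latest free slot ≤ its deadline.
By profit: E(d2,62), H(d2,56), A(d1,41), B(d2,39), F(d1,30), C(d2,26), G(d2,18), D(d1,16)
E→slot 2; H→slot 1; A skipped; B skipped; F skipped; C skipped; G skipped; D skipped.
Profit = 56 + 62 = 118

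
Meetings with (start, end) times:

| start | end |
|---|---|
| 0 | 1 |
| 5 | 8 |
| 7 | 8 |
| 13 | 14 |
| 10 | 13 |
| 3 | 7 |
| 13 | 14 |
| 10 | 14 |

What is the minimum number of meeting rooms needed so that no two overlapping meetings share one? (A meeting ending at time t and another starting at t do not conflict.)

3

starts: [0, 3, 5, 7, 10, 10, 13, 13]
ends:   [1, 7, 8, 8, 13, 14, 14, 14]
s0→1 e1→0 s3→1 s5→2 e7→1 s7→2 e8→1 e8→0 s10→1 s10→2 e13→1 s13→2 s13→3  — peak 3.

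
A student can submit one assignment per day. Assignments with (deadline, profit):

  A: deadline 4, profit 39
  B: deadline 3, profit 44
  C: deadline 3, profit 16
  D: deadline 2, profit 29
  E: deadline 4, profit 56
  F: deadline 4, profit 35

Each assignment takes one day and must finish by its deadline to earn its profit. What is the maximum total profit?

Profit order: E=56 B=44 A=39 F=35 D=29 C=16
Assign: E→slot 4, B→slot 3, A→slot 2, F→slot 1, D skipped, C skipped.
Slots: [1:F] [2:A] [3:B] [4:E]
Profit = 35 + 39 + 44 + 56 = 174

174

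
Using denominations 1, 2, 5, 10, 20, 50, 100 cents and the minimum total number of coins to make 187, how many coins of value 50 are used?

187 − 1×100→87 − 1×50→37 − 1×20→17 − 1×10→7 − 1×5→2 − 1×2→0
Count of 50: 1

1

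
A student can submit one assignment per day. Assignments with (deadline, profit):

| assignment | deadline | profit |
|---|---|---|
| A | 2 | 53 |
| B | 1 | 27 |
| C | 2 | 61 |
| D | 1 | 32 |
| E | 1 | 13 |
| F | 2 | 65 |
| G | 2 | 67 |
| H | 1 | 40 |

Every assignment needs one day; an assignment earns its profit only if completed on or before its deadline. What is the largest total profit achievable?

Profit order: G=67 F=65 C=61 A=53 H=40 D=32 B=27 E=13
Assign: G→slot 2, F→slot 1, C skipped, A skipped, H skipped, D skipped, B skipped, E skipped.
Slots: [1:F] [2:G]
Profit = 65 + 67 = 132

132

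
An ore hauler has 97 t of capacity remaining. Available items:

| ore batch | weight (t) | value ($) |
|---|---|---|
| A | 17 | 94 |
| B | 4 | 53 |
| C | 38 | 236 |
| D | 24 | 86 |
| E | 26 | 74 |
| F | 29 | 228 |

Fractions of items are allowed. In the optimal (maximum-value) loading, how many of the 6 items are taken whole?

4

Ratios (sorted): B 13.25, F 7.86, C 6.21, A 5.53, D 3.58, E 2.85
take B (4 @ 53); take F (29 @ 228); take C (38 @ 236); take A (17 @ 94); take 9/24 of D → 32.25. Capacity used 97/97.
4 item(s) taken whole; one partial (take 9/24 of D).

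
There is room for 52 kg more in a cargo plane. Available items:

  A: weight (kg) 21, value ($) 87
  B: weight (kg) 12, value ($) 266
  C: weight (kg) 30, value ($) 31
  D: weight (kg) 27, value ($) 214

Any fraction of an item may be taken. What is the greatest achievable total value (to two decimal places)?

Sort by value per unit weight and fill in that order.
Ratios (sorted): B 22.17, D 7.93, A 4.14, C 1.03
take B (12 @ 266); take D (27 @ 214); take 13/21 of A → 53.86. Capacity used 52/52.
Total value = 533.86

533.86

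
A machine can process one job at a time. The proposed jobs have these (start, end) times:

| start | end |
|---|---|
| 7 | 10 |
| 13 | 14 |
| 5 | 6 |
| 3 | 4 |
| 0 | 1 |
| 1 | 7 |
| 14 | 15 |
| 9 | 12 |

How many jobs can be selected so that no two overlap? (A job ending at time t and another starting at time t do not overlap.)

Greedy by earliest finish: after sorting by end time, pick each interval compatible with the last pick.
By end time: (0,1), (3,4), (5,6), (1,7), (7,10), (9,12), (13,14), (14,15).
Pick (0,1); next start ≥ 1 → (3,4); next start ≥ 4 → (5,6); next start ≥ 6 → (7,10); next start ≥ 10 → (13,14); next start ≥ 14 → (14,15).
Selected 6 jobs.

6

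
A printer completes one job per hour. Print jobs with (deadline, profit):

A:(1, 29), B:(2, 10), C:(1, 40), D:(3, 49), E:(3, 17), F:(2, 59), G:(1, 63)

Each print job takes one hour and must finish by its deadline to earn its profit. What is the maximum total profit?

171

Take jobs in profit order; each goes to the latest open slot no later than its deadline.
Profit order: G=63 F=59 D=49 C=40 A=29 E=17 B=10
Assign: G→slot 1, F→slot 2, D→slot 3, C skipped, A skipped, E skipped, B skipped.
Slots: [1:G] [2:F] [3:D]
Profit = 63 + 59 + 49 = 171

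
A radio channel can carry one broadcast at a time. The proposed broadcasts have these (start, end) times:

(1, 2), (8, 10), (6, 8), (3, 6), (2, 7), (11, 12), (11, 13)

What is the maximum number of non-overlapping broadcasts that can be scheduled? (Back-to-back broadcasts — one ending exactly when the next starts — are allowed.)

5

Order by finish time; keep every interval that doesn't clash with the previous kept one.
By end time: (1,2), (3,6), (2,7), (6,8), (8,10), (11,12), (11,13).
Pick (1,2); next start ≥ 2 → (3,6); next start ≥ 6 → (6,8); next start ≥ 8 → (8,10); next start ≥ 10 → (11,12).
Selected 5 broadcasts.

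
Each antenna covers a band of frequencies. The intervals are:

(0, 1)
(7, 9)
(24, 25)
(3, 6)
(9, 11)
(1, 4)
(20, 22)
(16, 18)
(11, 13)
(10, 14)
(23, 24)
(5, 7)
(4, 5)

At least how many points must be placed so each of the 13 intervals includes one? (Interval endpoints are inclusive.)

Process intervals by earliest right end; each time one isn't hit yet, stab at its right endpoint.
Sorted: [0,1] [1,4] [4,5] [3,6] [5,7] [7,9] [9,11] [11,13] [10,14] [16,18] [20,22] [23,24] [24,25]
{[0,1],[1,4]} hit by 1; {[4,5],[3,6],[5,7]} hit by 5; {[7,9],[9,11]} hit by 9; {[11,13],[10,14]} hit by 13; {[16,18]} hit by 18; {[20,22]} hit by 22; {[23,24],[24,25]} hit by 24.
Points: 1, 5, 9, 13, 18, 22, 24 (7 total).

7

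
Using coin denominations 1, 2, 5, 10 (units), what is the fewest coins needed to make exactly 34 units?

34 − 3×10→4 − 2×2→0
Total coins = 3 + 2 = 5

5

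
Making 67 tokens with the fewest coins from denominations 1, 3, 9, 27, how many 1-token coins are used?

1

Greedy: take as many of the largest coin as possible, then repeat with the remainder.
67 = 2×27 + 1×9 + 1×3 + 1×1
Count of 1: 1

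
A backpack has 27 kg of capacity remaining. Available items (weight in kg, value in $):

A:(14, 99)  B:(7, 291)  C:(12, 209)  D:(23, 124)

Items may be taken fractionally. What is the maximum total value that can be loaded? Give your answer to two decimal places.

556.57

Order: B (291/7=41.57) > C (209/12=17.42) > A (99/14=7.07) > D (124/23=5.39)
Fill: take B (7 @ 291) → take C (12 @ 209) → take 8/14 of A → 56.57; 27/27 used.
Total value = 556.57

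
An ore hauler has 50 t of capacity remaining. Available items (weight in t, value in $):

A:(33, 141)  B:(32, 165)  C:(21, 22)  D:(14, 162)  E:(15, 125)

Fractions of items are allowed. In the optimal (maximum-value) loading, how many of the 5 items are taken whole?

2

Sort by value per unit weight and fill in that order.
Order: D (162/14=11.57) > E (125/15=8.33) > B (165/32=5.16) > A (141/33=4.27) > C (22/21=1.05)
Fill: take D (14 @ 162) → take E (15 @ 125) → take 21/32 of B → 108.28; 50/50 used.
2 item(s) taken whole; one partial (take 21/32 of B).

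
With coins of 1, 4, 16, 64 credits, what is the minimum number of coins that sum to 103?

7

103 − 1×64→39 − 2×16→7 − 1×4→3 − 3×1→0
Total coins = 1 + 2 + 1 + 3 = 7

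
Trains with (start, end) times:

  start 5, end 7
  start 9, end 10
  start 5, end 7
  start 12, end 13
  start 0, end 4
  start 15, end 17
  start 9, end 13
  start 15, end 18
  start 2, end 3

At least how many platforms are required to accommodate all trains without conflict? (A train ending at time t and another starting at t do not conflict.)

Events (time:±→running): 0:+→1 2:+→2 … peak 2.

2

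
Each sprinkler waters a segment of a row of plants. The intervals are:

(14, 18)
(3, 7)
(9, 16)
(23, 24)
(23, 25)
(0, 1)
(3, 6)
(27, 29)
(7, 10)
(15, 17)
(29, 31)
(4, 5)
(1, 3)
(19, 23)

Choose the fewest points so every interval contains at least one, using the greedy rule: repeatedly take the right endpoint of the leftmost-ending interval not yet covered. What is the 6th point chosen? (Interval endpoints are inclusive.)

29

Process intervals by earliest right end; each time one isn't hit yet, stab at its right endpoint.
By right end: [0,1]  [1,3]  [4,5]  [3,6]  [3,7]  [7,10]  [9,16]  [15,17]  [14,18]  [19,23]  [23,24]  [23,25]  [27,29]  [29,31]
[0,1] uncovered → point at 1; [4,5] uncovered → point at 5; [7,10] uncovered → point at 10; [15,17] uncovered → point at 17; [19,23] uncovered → point at 23; [27,29] uncovered → point at 29.
Points: 1, 5, 10, 17, 23, 29 (6 total).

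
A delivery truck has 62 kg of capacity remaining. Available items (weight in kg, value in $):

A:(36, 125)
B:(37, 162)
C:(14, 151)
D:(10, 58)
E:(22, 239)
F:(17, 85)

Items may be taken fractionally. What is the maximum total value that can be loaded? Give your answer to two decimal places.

Greedy by value/weight ratio, highest first.
Order: E (239/22=10.86) > C (151/14=10.79) > D (58/10=5.80) > F (85/17=5.00) > B (162/37=4.38) > A (125/36=3.47)
Fill: take E (22 @ 239) → take C (14 @ 151) → take D (10 @ 58) → take 16/17 of F → 80.00; 62/62 used.
Total value = 528.00

528.00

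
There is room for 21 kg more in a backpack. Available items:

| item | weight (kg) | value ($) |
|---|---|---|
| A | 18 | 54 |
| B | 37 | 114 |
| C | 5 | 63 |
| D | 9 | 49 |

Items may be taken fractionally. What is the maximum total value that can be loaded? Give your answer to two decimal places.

133.57

Sort by value per unit weight and fill in that order.
Ratios (sorted): C 12.60, D 5.44, B 3.08, A 3.00
take C (5 @ 63); take D (9 @ 49); take 7/37 of B → 21.57. Capacity used 21/21.
Total value = 133.57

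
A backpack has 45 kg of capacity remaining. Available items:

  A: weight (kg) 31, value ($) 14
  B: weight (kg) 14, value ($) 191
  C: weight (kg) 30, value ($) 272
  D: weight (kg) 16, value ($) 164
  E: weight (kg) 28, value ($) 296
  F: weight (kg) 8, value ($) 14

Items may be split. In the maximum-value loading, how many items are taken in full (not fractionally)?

Greedy by value/weight ratio, highest first.
Ratios (sorted): B 13.64, E 10.57, D 10.25, C 9.07, F 1.75, A 0.45
take B (14 @ 191); take E (28 @ 296); take 3/16 of D → 30.75. Capacity used 45/45.
2 item(s) taken whole; one partial (take 3/16 of D).

2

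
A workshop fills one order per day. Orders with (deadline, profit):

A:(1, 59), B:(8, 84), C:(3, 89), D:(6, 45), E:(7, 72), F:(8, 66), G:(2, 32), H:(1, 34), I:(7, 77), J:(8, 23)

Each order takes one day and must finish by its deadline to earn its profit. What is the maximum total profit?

524

Take jobs in profit order; each goes to the latest open slot no later than its deadline.
By profit: C(d3,89), B(d8,84), I(d7,77), E(d7,72), F(d8,66), A(d1,59), D(d6,45), H(d1,34), G(d2,32), J(d8,23)
C→slot 3; B→slot 8; I→slot 7; E→slot 6; F→slot 5; A→slot 1; D→slot 4; H skipped; G→slot 2; J skipped.
Profit = 59 + 32 + 89 + 45 + 66 + 72 + 77 + 84 = 524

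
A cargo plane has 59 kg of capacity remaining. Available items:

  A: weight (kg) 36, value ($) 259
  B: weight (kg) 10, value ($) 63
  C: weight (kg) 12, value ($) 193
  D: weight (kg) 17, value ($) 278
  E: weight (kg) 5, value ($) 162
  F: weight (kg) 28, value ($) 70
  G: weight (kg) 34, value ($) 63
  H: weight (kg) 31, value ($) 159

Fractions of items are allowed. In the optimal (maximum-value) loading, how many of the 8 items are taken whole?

3

Greedy by value/weight ratio, highest first.
Order: E (162/5=32.40) > D (278/17=16.35) > C (193/12=16.08) > A (259/36=7.19) > B (63/10=6.30) > H (159/31=5.13) > F (70/28=2.50) > G (63/34=1.85)
Fill: take E (5 @ 162) → take D (17 @ 278) → take C (12 @ 193) → take 25/36 of A → 179.86; 59/59 used.
3 item(s) taken whole; one partial (take 25/36 of A).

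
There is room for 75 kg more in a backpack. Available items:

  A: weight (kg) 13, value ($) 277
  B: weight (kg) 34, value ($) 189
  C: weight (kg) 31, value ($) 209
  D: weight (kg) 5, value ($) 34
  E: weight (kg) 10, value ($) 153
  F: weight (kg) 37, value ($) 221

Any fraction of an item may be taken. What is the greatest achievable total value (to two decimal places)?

768.57

Ratios (sorted): A 21.31, E 15.30, D 6.80, C 6.74, F 5.97, B 5.56
take A (13 @ 277); take E (10 @ 153); take D (5 @ 34); take C (31 @ 209); take 16/37 of F → 95.57. Capacity used 75/75.
Total value = 768.57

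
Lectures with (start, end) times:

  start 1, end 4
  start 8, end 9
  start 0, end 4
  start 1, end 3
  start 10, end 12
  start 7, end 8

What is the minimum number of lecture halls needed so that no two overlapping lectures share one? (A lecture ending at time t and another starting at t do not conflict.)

3

starts: [0, 1, 1, 7, 8, 10]
ends:   [3, 4, 4, 8, 9, 12]
s0→1 s1→2 s1→3  — peak 3.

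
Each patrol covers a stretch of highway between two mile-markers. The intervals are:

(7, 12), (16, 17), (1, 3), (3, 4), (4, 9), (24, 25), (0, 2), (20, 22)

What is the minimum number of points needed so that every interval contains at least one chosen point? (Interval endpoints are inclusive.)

Sorted: [0,2] [1,3] [3,4] [4,9] [7,12] [16,17] [20,22] [24,25]
{[0,2],[1,3]} hit by 2; {[3,4],[4,9]} hit by 4; {[7,12]} hit by 12; {[16,17]} hit by 17; {[20,22]} hit by 22; {[24,25]} hit by 25.
Points: 2, 4, 12, 17, 22, 25 (6 total).

6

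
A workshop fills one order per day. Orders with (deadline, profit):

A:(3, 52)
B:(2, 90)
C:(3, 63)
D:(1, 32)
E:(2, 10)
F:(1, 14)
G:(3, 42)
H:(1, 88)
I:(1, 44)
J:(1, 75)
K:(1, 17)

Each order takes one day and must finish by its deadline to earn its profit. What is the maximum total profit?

241

Sort by profit descending; place each in the latest free slot ≤ its deadline.
By profit: B(d2,90), H(d1,88), J(d1,75), C(d3,63), A(d3,52), I(d1,44), G(d3,42), D(d1,32), K(d1,17), F(d1,14), E(d2,10)
B→slot 2; H→slot 1; J skipped; C→slot 3; A skipped; I skipped; G skipped; D skipped; K skipped; F skipped; E skipped.
Profit = 88 + 90 + 63 = 241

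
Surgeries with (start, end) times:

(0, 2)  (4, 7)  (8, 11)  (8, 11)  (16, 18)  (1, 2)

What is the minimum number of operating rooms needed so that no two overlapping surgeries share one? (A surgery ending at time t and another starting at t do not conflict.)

2

The answer is the maximum number of intervals overlapping at any instant.
starts: [0, 1, 4, 8, 8, 16]
ends:   [2, 2, 7, 11, 11, 18]
s0→1 s1→2  — peak 2.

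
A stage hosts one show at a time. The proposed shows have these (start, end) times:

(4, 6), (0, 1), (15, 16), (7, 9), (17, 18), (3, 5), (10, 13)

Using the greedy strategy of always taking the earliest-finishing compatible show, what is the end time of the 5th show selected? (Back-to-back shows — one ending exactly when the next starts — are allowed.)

Order by finish time; keep every interval that doesn't clash with the previous kept one.
By end time: (0,1), (3,5), (4,6), (7,9), (10,13), (15,16), (17,18).
Pick (0,1); next start ≥ 1 → (3,5); next start ≥ 5 → (7,9); next start ≥ 9 → (10,13); next start ≥ 13 → (15,16); next start ≥ 16 → (17,18).
Selected: (0,1) (3,5) (7,9) (10,13) (15,16) (17,18)

16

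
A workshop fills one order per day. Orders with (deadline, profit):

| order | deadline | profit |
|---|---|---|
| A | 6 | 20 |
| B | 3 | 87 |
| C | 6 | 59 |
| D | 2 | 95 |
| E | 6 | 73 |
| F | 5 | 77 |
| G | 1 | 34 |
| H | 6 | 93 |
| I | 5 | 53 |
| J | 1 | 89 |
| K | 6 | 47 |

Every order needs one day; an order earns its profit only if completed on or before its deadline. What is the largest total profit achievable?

Profit order: D=95 H=93 J=89 B=87 F=77 E=73 C=59 I=53 K=47 G=34 A=20
Assign: D→slot 2, H→slot 6, J→slot 1, B→slot 3, F→slot 5, E→slot 4, C skipped, I skipped, K skipped, G skipped, A skipped.
Slots: [1:J] [2:D] [3:B] [4:E] [5:F] [6:H]
Profit = 89 + 95 + 87 + 73 + 77 + 93 = 514

514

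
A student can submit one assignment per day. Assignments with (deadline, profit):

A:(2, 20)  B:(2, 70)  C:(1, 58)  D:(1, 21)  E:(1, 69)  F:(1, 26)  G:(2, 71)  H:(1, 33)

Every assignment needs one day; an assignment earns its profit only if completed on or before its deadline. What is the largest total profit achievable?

Profit order: G=71 B=70 E=69 C=58 H=33 F=26 D=21 A=20
Assign: G→slot 2, B→slot 1, E skipped, C skipped, H skipped, F skipped, D skipped, A skipped.
Slots: [1:B] [2:G]
Profit = 70 + 71 = 141

141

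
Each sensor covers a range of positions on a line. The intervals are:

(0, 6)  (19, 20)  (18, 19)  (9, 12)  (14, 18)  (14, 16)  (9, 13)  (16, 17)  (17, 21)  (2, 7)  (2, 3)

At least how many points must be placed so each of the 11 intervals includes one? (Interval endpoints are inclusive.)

4

Sort by right endpoint; whenever an interval is uncovered, place a point at its right end.
By right end: [2,3]  [0,6]  [2,7]  [9,12]  [9,13]  [14,16]  [16,17]  [14,18]  [18,19]  [19,20]  [17,21]
[2,3] uncovered → point at 3; [9,12] uncovered → point at 12; [14,16] uncovered → point at 16; [18,19] uncovered → point at 19.
Points: 3, 12, 16, 19 (4 total).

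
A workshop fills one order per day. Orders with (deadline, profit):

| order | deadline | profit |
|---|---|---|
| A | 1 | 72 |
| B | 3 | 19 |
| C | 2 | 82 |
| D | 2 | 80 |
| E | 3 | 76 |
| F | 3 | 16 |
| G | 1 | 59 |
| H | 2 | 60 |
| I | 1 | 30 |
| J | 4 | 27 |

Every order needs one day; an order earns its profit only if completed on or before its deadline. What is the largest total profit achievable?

265

Sort by profit descending; place each in the latest free slot ≤ its deadline.
By profit: C(d2,82), D(d2,80), E(d3,76), A(d1,72), H(d2,60), G(d1,59), I(d1,30), J(d4,27), B(d3,19), F(d3,16)
C→slot 2; D→slot 1; E→slot 3; A skipped; H skipped; G skipped; I skipped; J→slot 4; B skipped; F skipped.
Profit = 80 + 82 + 76 + 27 = 265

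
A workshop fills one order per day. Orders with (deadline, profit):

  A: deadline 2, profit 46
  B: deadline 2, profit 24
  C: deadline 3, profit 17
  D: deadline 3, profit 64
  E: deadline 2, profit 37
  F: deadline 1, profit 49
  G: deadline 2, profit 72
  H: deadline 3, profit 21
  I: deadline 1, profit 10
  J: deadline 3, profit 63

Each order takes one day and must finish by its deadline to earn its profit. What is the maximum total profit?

Take jobs in profit order; each goes to the latest open slot no later than its deadline.
By profit: G(d2,72), D(d3,64), J(d3,63), F(d1,49), A(d2,46), E(d2,37), B(d2,24), H(d3,21), C(d3,17), I(d1,10)
G→slot 2; D→slot 3; J→slot 1; F skipped; A skipped; E skipped; B skipped; H skipped; C skipped; I skipped.
Profit = 63 + 72 + 64 = 199

199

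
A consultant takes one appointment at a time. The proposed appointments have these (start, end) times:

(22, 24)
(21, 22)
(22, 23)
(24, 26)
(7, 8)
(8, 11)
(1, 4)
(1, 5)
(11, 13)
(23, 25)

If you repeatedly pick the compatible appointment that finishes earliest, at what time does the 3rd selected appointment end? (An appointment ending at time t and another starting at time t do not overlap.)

By end time: (1,4), (1,5), (7,8), (8,11), (11,13), (21,22), (22,23), (22,24), (23,25), (24,26).
Pick (1,4); next start ≥ 4 → (7,8); next start ≥ 8 → (8,11); next start ≥ 11 → (11,13); next start ≥ 13 → (21,22); next start ≥ 22 → (22,23); next start ≥ 23 → (23,25).
Selected: (1,4) (7,8) (8,11) (11,13) (21,22) (22,23) (23,25)

11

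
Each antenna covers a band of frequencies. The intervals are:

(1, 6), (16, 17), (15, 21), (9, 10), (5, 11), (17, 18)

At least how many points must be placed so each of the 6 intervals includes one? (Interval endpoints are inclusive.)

Process intervals by earliest right end; each time one isn't hit yet, stab at its right endpoint.
By right end: [1,6]  [9,10]  [5,11]  [16,17]  [17,18]  [15,21]
[1,6] uncovered → point at 6; [9,10] uncovered → point at 10; [16,17] uncovered → point at 17.
Points: 6, 10, 17 (3 total).

3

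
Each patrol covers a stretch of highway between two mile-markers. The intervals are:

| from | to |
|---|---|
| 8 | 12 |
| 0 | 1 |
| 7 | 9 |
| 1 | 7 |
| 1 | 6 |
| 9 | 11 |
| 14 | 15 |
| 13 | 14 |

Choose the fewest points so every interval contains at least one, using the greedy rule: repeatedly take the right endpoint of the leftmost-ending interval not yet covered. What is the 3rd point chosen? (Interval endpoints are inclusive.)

14

Sort by right endpoint; whenever an interval is uncovered, place a point at its right end.
Sorted: [0,1] [1,6] [1,7] [7,9] [9,11] [8,12] [13,14] [14,15]
{[0,1],[1,6],[1,7]} hit by 1; {[7,9],[9,11],[8,12]} hit by 9; {[13,14],[14,15]} hit by 14.
Points: 1, 9, 14 (3 total).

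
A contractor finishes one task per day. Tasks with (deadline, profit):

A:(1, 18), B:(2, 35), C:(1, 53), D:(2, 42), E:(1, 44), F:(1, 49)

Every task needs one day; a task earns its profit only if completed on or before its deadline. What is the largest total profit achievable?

95

Take jobs in profit order; each goes to the latest open slot no later than its deadline.
By profit: C(d1,53), F(d1,49), E(d1,44), D(d2,42), B(d2,35), A(d1,18)
C→slot 1; F skipped; E skipped; D→slot 2; B skipped; A skipped.
Profit = 53 + 42 = 95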